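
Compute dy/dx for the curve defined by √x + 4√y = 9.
Differentiate the relation implicitly: treat y = y(x) and apply the chain rule, so every y-derivative picks up a y' = dy/dx factor.

With everything moved to the left-hand side, differentiate term by term:
  d/dx[√(x)] = 1/(2√(x))
  d/dx[4√(y)] = 2·y'/√(y)
  d/dx[-9] = 0

Separating the contributions that come from x directly and those that come through y:
  without y':      1/(2√(x))
  multiplying y':  2/√(y)

so (1/(2√(x))) + (2/√(y))·y' = 0, and therefore
  dy/dx = -(1/(2√(x)))/(2/√(y)) = -√(y)/(4√(x))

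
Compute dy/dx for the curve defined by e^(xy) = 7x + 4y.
Differentiate both sides with respect to x, treating y as y(x). By the chain rule, any term containing y contributes a factor of y' = dy/dx when we differentiate it.

Move every term to one side and write the relation as F(x, y) = 0. Term by term,
  d/dx[-7x] = -7
  d/dx[-4y] = -4·y'
  d/dx[e^(xy)] = (x·y' + y)·e^(xy)

The pieces without y' make up ∂F/∂x and the coefficient of y' is ∂F/∂y:
  ∂F/∂x = y·e^(xy) - 7,
  ∂F/∂y = x·e^(xy) - 4.

Since d/dx[F] = ∂F/∂x + (∂F/∂y)·y' = 0, solve for y':
  (∂F/∂y)·y' = -∂F/∂x
  dy/dx = -(∂F/∂x)/(∂F/∂y) = -(y·e^(xy) - 7)/(x·e^(xy) - 4) = (-y·e^(xy) + 7)/(x·e^(xy) - 4)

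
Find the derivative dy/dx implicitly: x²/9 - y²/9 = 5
Apply d/dx to both sides, remembering that y depends on x. Each occurrence of y therefore brings in a y' = dy/dx via the chain rule.

With F(x, y) equal to the left-hand side minus the right, differentiate F term by term:
  d/dx[x^2/9] = 2x/9
  d/dx[-y^2/9] = -2y·y'/9
  d/dx[-5] = 0
Adding these up, d/dx[F] = 0 becomes
  (2x/9) + (-2y/9)·y' = 0,
so isolating y',
  dy/dx = -(2x/9)/(-2y/9) = x/y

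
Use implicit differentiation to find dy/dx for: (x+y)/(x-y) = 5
Apply d/dx to both sides, remembering that y depends on x. Each occurrence of y therefore brings in a y' = dy/dx via the chain rule.

With F(x, y) equal to the left-hand side minus the right, differentiate F term by term:
  d/dx[(x + y)/(x - y)] = (y' + 1)/(x - y) + (x + y)(y' - 1)/(x - y)^2
  d/dx[-5] = 0
Adding these up, d/dx[F] = 0 becomes
  (1/(x - y) - (x + y)/(x - y)^2) + (1/(x - y) + (x + y)/(x - y)^2)·y' = 0,
so isolating y',
  dy/dx = -(1/(x - y) - (x + y)/(x - y)^2)/(1/(x - y) + (x + y)/(x - y)^2)
        = -(-2y/(x - y)^2)/(2x/(x - y)^2) = y/x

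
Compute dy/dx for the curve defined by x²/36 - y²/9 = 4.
Differentiate the relation implicitly: treat y = y(x) and apply the chain rule, so every y-derivative picks up a y' = dy/dx factor.

With everything moved to the left-hand side, differentiate term by term:
  d/dx[x^2/36] = x/18
  d/dx[-y^2/9] = -2y·y'/9
  d/dx[-4] = 0

Separating the contributions that come from x directly and those that come through y:
  without y':      x/18
  multiplying y':  -2y/9

so (x/18) + (-2y/9)·y' = 0, and therefore
  dy/dx = -(x/18)/(-2y/9) = x/(4y)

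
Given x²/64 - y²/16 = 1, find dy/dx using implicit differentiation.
Differentiate both sides with respect to x, treating y as y(x). By the chain rule, any term containing y contributes a factor of y' = dy/dx when we differentiate it.

Move every term to one side and write the relation as F(x, y) = 0. Term by term,
  d/dx[x^2/64] = x/32
  d/dx[-y^2/16] = -y·y'/8
  d/dx[-1] = 0

The pieces without y' make up ∂F/∂x and the coefficient of y' is ∂F/∂y:
  ∂F/∂x = x/32,
  ∂F/∂y = -y/8.

Since d/dx[F] = ∂F/∂x + (∂F/∂y)·y' = 0, solve for y':
  (∂F/∂y)·y' = -∂F/∂x
  dy/dx = -(∂F/∂x)/(∂F/∂y) = -(x/32)/(-y/8) = x/(4y)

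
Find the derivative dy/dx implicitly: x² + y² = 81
Apply d/dx to both sides, remembering that y depends on x. Each occurrence of y therefore brings in a y' = dy/dx via the chain rule.

With F(x, y) equal to the left-hand side minus the right, differentiate F term by term:
  d/dx[x^2] = 2x
  d/dx[y^2] = 2y·y'
  d/dx[-81] = 0
Adding these up, d/dx[F] = 0 becomes
  (2x) + (2y)·y' = 0,
so isolating y',
  dy/dx = -(2x)/(2y) = -x/y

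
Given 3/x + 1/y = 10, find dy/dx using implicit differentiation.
Apply d/dx to both sides, remembering that y depends on x. Each occurrence of y therefore brings in a y' = dy/dx via the chain rule.

With F(x, y) equal to the left-hand side minus the right, differentiate F term by term:
  d/dx[1/y] = -y'/y^2
  d/dx[3/x] = -3/x^2
  d/dx[-10] = 0
Adding these up, d/dx[F] = 0 becomes
  (-3/x^2) + (-1/y^2)·y' = 0,
so isolating y',
  dy/dx = -(-3/x^2)/(-1/y^2) = -3y^2/x^2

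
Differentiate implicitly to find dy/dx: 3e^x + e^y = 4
Differentiate the relation implicitly: treat y = y(x) and apply the chain rule, so every y-derivative picks up a y' = dy/dx factor.

With everything moved to the left-hand side, differentiate term by term:
  d/dx[3e^(x)] = 3e^(x)
  d/dx[e^(y)] = y'·e^(y)
  d/dx[-4] = 0

Separating the contributions that come from x directly and those that come through y:
  without y':      3e^(x)
  multiplying y':  e^(y)

so (3e^(x)) + (e^(y))·y' = 0, and therefore
  dy/dx = -(3e^(x))/(e^(y)) = -3e^(x - y)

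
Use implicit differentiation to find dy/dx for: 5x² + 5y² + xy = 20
Take d/dx of both sides. Since y is implicitly a function of x, the chain rule attaches a y' = dy/dx factor whenever we differentiate through y.

Set F(x, y) = (left side) − (right side), so the curve is F = 0. Differentiating each term of F:
  d/dx[5x^2] = 10x
  d/dx[xy] = x·y' + y
  d/dx[5y^2] = 10y·y'
  d/dx[-20] = 0

Collecting, the y'-free part is the partial derivative in x and the y' coefficient is the partial derivative in y:
  ∂F/∂x = 10x + y
  ∂F/∂y = x + 10y

so d/dx[F(x, y(x))] = ∂F/∂x + (∂F/∂y)·y' = 0. Rearranging,
  dy/dx = -(∂F/∂x)/(∂F/∂y) = -(10x + y)/(x + 10y) = (-10x - y)/(x + 10y)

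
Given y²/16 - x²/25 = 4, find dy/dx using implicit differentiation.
Apply d/dx to both sides, remembering that y depends on x. Each occurrence of y therefore brings in a y' = dy/dx via the chain rule.

With F(x, y) equal to the left-hand side minus the right, differentiate F term by term:
  d/dx[-x^2/25] = -2x/25
  d/dx[y^2/16] = y·y'/8
  d/dx[-4] = 0
Adding these up, d/dx[F] = 0 becomes
  (-2x/25) + (y/8)·y' = 0,
so isolating y',
  dy/dx = -(-2x/25)/(y/8) = 16x/(25y)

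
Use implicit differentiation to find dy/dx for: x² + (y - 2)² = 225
Take d/dx of both sides. Since y is implicitly a function of x, the chain rule attaches a y' = dy/dx factor whenever we differentiate through y.

Set F(x, y) = (left side) − (right side), so the curve is F = 0. Differentiating each term of F:
  d/dx[x^2] = 2x
  d/dx[(y - 2)^2] = 2·y'(y - 2)
  d/dx[-225] = 0

Collecting, the y'-free part is the partial derivative in x and the y' coefficient is the partial derivative in y:
  ∂F/∂x = 2x
  ∂F/∂y = 2y - 4

so d/dx[F(x, y(x))] = ∂F/∂x + (∂F/∂y)·y' = 0. Rearranging,
  dy/dx = -(∂F/∂x)/(∂F/∂y) = -(2x)/(2y - 4) = -x/(y - 2)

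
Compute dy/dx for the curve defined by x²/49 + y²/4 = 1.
Apply d/dx to both sides, remembering that y depends on x. Each occurrence of y therefore brings in a y' = dy/dx via the chain rule.

With F(x, y) equal to the left-hand side minus the right, differentiate F term by term:
  d/dx[x^2/49] = 2x/49
  d/dx[y^2/4] = y·y'/2
  d/dx[-1] = 0
Adding these up, d/dx[F] = 0 becomes
  (2x/49) + (y/2)·y' = 0,
so isolating y',
  dy/dx = -(2x/49)/(y/2) = -4x/(49y)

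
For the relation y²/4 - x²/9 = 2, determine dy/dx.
Differentiate the relation implicitly: treat y = y(x) and apply the chain rule, so every y-derivative picks up a y' = dy/dx factor.

With everything moved to the left-hand side, differentiate term by term:
  d/dx[-x^2/9] = -2x/9
  d/dx[y^2/4] = y·y'/2
  d/dx[-2] = 0

Separating the contributions that come from x directly and those that come through y:
  without y':      -2x/9
  multiplying y':  y/2

so (-2x/9) + (y/2)·y' = 0, and therefore
  dy/dx = -(-2x/9)/(y/2) = 4x/(9y)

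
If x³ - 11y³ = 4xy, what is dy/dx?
Differentiate both sides with respect to x, treating y as y(x). By the chain rule, any term containing y contributes a factor of y' = dy/dx when we differentiate it.

Move every term to one side and write the relation as F(x, y) = 0. Term by term,
  d/dx[x^3] = 3x^2
  d/dx[-4xy] = -4x·y' - 4y
  d/dx[-11y^3] = -33y^2·y'

The pieces without y' make up ∂F/∂x and the coefficient of y' is ∂F/∂y:
  ∂F/∂x = 3x^2 - 4y,
  ∂F/∂y = -4x - 33y^2.

Since d/dx[F] = ∂F/∂x + (∂F/∂y)·y' = 0, solve for y':
  (∂F/∂y)·y' = -∂F/∂x
  dy/dx = -(∂F/∂x)/(∂F/∂y) = -(3x^2 - 4y)/(-4x - 33y^2) = (3x^2 - 4y)/(4x + 33y^2)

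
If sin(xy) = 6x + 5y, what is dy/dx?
Apply d/dx to both sides, remembering that y depends on x. Each occurrence of y therefore brings in a y' = dy/dx via the chain rule.

With F(x, y) equal to the left-hand side minus the right, differentiate F term by term:
  d/dx[-6x] = -6
  d/dx[-5y] = -5·y'
  d/dx[sin(xy)] = (x·y' + y)·cos(xy)
Adding these up, d/dx[F] = 0 becomes
  (y·cos(xy) - 6) + (x·cos(xy) - 5)·y' = 0,
so isolating y',
  dy/dx = -(y·cos(xy) - 6)/(x·cos(xy) - 5) = (-y·cos(xy) + 6)/(x·cos(xy) - 5)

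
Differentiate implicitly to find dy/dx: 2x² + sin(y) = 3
Take d/dx of both sides. Since y is implicitly a function of x, the chain rule attaches a y' = dy/dx factor whenever we differentiate through y.

Set F(x, y) = (left side) − (right side), so the curve is F = 0. Differentiating each term of F:
  d/dx[2x^2] = 4x
  d/dx[sin(y)] = y'·cos(y)
  d/dx[-3] = 0

Collecting, the y'-free part is the partial derivative in x and the y' coefficient is the partial derivative in y:
  ∂F/∂x = 4x
  ∂F/∂y = cos(y)

so d/dx[F(x, y(x))] = ∂F/∂x + (∂F/∂y)·y' = 0. Rearranging,
  dy/dx = -(∂F/∂x)/(∂F/∂y) = -(4x)/(cos(y)) = -4x/cos(y)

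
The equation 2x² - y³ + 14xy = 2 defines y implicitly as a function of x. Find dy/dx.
Apply d/dx to both sides, remembering that y depends on x. Each occurrence of y therefore brings in a y' = dy/dx via the chain rule.

With F(x, y) equal to the left-hand side minus the right, differentiate F term by term:
  d/dx[2x^2] = 4x
  d/dx[14xy] = 14x·y' + 14y
  d/dx[-y^3] = -3y^2·y'
  d/dx[-2] = 0
Adding these up, d/dx[F] = 0 becomes
  (4x + 14y) + (14x - 3y^2)·y' = 0,
so isolating y',
  dy/dx = -(4x + 14y)/(14x - 3y^2) = 2(-2x - 7y)/(14x - 3y^2)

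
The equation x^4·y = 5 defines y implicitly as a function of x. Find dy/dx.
Differentiate both sides with respect to x, treating y as y(x). By the chain rule, any term containing y contributes a factor of y' = dy/dx when we differentiate it.

Move every term to one side and write the relation as F(x, y) = 0. Term by term,
  d/dx[x^4y] = x^4·y' + 4x^3y
  d/dx[-5] = 0

The pieces without y' make up ∂F/∂x and the coefficient of y' is ∂F/∂y:
  ∂F/∂x = 4x^3y,
  ∂F/∂y = x^4.

Since d/dx[F] = ∂F/∂x + (∂F/∂y)·y' = 0, solve for y':
  (∂F/∂y)·y' = -∂F/∂x
  dy/dx = -(∂F/∂x)/(∂F/∂y) = -(4x^3y)/(x^4) = -4y/x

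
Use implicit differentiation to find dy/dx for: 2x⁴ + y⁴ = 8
Take d/dx of both sides. Since y is implicitly a function of x, the chain rule attaches a y' = dy/dx factor whenever we differentiate through y.

Set F(x, y) = (left side) − (right side), so the curve is F = 0. Differentiating each term of F:
  d/dx[2x^4] = 8x^3
  d/dx[y^4] = 4y^3·y'
  d/dx[-8] = 0

Collecting, the y'-free part is the partial derivative in x and the y' coefficient is the partial derivative in y:
  ∂F/∂x = 8x^3
  ∂F/∂y = 4y^3

so d/dx[F(x, y(x))] = ∂F/∂x + (∂F/∂y)·y' = 0. Rearranging,
  dy/dx = -(∂F/∂x)/(∂F/∂y) = -(8x^3)/(4y^3) = -2x^3/y^3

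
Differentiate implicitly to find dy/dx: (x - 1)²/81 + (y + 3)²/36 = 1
Take d/dx of both sides. Since y is implicitly a function of x, the chain rule attaches a y' = dy/dx factor whenever we differentiate through y.

Set F(x, y) = (left side) − (right side), so the curve is F = 0. Differentiating each term of F:
  d/dx[(x - 1)^2/81] = 2x/81 - 2/81
  d/dx[(y + 3)^2/36] = y'(y + 3)/18
  d/dx[-1] = 0

Collecting, the y'-free part is the partial derivative in x and the y' coefficient is the partial derivative in y:
  ∂F/∂x = 2x/81 - 2/81
  ∂F/∂y = y/18 + 1/6

so d/dx[F(x, y(x))] = ∂F/∂x + (∂F/∂y)·y' = 0. Rearranging,
  dy/dx = -(∂F/∂x)/(∂F/∂y) = -(2x/81 - 2/81)/(y/18 + 1/6)
        = -(2(x - 1)/81)/((y + 3)/18) = 4(1 - x)/(9(y + 3))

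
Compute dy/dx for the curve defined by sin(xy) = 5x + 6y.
Differentiate both sides with respect to x, treating y as y(x). By the chain rule, any term containing y contributes a factor of y' = dy/dx when we differentiate it.

Move every term to one side and write the relation as F(x, y) = 0. Term by term,
  d/dx[-5x] = -5
  d/dx[-6y] = -6·y'
  d/dx[sin(xy)] = (x·y' + y)·cos(xy)

The pieces without y' make up ∂F/∂x and the coefficient of y' is ∂F/∂y:
  ∂F/∂x = y·cos(xy) - 5,
  ∂F/∂y = x·cos(xy) - 6.

Since d/dx[F] = ∂F/∂x + (∂F/∂y)·y' = 0, solve for y':
  (∂F/∂y)·y' = -∂F/∂x
  dy/dx = -(∂F/∂x)/(∂F/∂y) = -(y·cos(xy) - 5)/(x·cos(xy) - 6) = (-y·cos(xy) + 5)/(x·cos(xy) - 6)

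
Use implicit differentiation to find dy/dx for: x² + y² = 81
Apply d/dx to both sides, remembering that y depends on x. Each occurrence of y therefore brings in a y' = dy/dx via the chain rule.

With F(x, y) equal to the left-hand side minus the right, differentiate F term by term:
  d/dx[x^2] = 2x
  d/dx[y^2] = 2y·y'
  d/dx[-81] = 0
Adding these up, d/dx[F] = 0 becomes
  (2x) + (2y)·y' = 0,
so isolating y',
  dy/dx = -(2x)/(2y) = -x/y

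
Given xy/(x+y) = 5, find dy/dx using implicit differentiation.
Differentiate the relation implicitly: treat y = y(x) and apply the chain rule, so every y-derivative picks up a y' = dy/dx factor.

With everything moved to the left-hand side, differentiate term by term:
  d/dx[xy/(x + y)] = xy(-y' - 1)/(x + y)^2 + x·y'/(x + y) + y/(x + y)
  d/dx[-5] = 0

Separating the contributions that come from x directly and those that come through y:
  without y':      -xy/(x + y)^2 + y/(x + y)
  multiplying y':  -xy/(x + y)^2 + x/(x + y)

so (-xy/(x + y)^2 + y/(x + y)) + (-xy/(x + y)^2 + x/(x + y))·y' = 0, and therefore
  dy/dx = -(-xy/(x + y)^2 + y/(x + y))/(-xy/(x + y)^2 + x/(x + y))
        = -(y^2/(x + y)^2)/(x^2/(x + y)^2) = -y^2/x^2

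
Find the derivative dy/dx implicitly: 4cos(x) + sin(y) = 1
Differentiate the relation implicitly: treat y = y(x) and apply the chain rule, so every y-derivative picks up a y' = dy/dx factor.

With everything moved to the left-hand side, differentiate term by term:
  d/dx[sin(y)] = y'·cos(y)
  d/dx[4cos(x)] = -4sin(x)
  d/dx[-1] = 0

Separating the contributions that come from x directly and those that come through y:
  without y':      -4sin(x)
  multiplying y':  cos(y)

so (-4sin(x)) + (cos(y))·y' = 0, and therefore
  dy/dx = -(-4sin(x))/(cos(y)) = 4sin(x)/cos(y)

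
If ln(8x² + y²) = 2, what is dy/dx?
Differentiate the relation implicitly: treat y = y(x) and apply the chain rule, so every y-derivative picks up a y' = dy/dx factor.

With everything moved to the left-hand side, differentiate term by term:
  d/dx[ln(8x^2 + y^2)] = (16x + 2y·y')/(8x^2 + y^2)
  d/dx[-2] = 0

Separating the contributions that come from x directly and those that come through y:
  without y':      16x/(8x^2 + y^2)
  multiplying y':  2y/(8x^2 + y^2)

so (16x/(8x^2 + y^2)) + (2y/(8x^2 + y^2))·y' = 0, and therefore
  dy/dx = -(16x/(8x^2 + y^2))/(2y/(8x^2 + y^2)) = -8x/y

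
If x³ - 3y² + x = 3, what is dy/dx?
Apply d/dx to both sides, remembering that y depends on x. Each occurrence of y therefore brings in a y' = dy/dx via the chain rule.

With F(x, y) equal to the left-hand side minus the right, differentiate F term by term:
  d/dx[x^3] = 3x^2
  d/dx[x] = 1
  d/dx[-3y^2] = -6y·y'
  d/dx[-3] = 0
Adding these up, d/dx[F] = 0 becomes
  (3x^2 + 1) + (-6y)·y' = 0,
so isolating y',
  dy/dx = -(3x^2 + 1)/(-6y) = (3x^2 + 1)/(6y)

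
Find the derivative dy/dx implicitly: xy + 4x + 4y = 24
Apply d/dx to both sides, remembering that y depends on x. Each occurrence of y therefore brings in a y' = dy/dx via the chain rule.

With F(x, y) equal to the left-hand side minus the right, differentiate F term by term:
  d/dx[xy] = x·y' + y
  d/dx[4x] = 4
  d/dx[4y] = 4·y'
  d/dx[-24] = 0
Adding these up, d/dx[F] = 0 becomes
  (y + 4) + (x + 4)·y' = 0,
so isolating y',
  dy/dx = -(y + 4)/(x + 4) = (-y - 4)/(x + 4)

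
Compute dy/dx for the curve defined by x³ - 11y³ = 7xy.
Take d/dx of both sides. Since y is implicitly a function of x, the chain rule attaches a y' = dy/dx factor whenever we differentiate through y.

Set F(x, y) = (left side) − (right side), so the curve is F = 0. Differentiating each term of F:
  d/dx[x^3] = 3x^2
  d/dx[-7xy] = -7x·y' - 7y
  d/dx[-11y^3] = -33y^2·y'

Collecting, the y'-free part is the partial derivative in x and the y' coefficient is the partial derivative in y:
  ∂F/∂x = 3x^2 - 7y
  ∂F/∂y = -7x - 33y^2

so d/dx[F(x, y(x))] = ∂F/∂x + (∂F/∂y)·y' = 0. Rearranging,
  dy/dx = -(∂F/∂x)/(∂F/∂y) = -(3x^2 - 7y)/(-7x - 33y^2) = (3x^2 - 7y)/(7x + 33y^2)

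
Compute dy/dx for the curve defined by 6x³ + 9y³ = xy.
Take d/dx of both sides. Since y is implicitly a function of x, the chain rule attaches a y' = dy/dx factor whenever we differentiate through y.

Set F(x, y) = (left side) − (right side), so the curve is F = 0. Differentiating each term of F:
  d/dx[6x^3] = 18x^2
  d/dx[-xy] = -x·y' - y
  d/dx[9y^3] = 27y^2·y'

Collecting, the y'-free part is the partial derivative in x and the y' coefficient is the partial derivative in y:
  ∂F/∂x = 18x^2 - y
  ∂F/∂y = -x + 27y^2

so d/dx[F(x, y(x))] = ∂F/∂x + (∂F/∂y)·y' = 0. Rearranging,
  dy/dx = -(∂F/∂x)/(∂F/∂y) = -(18x^2 - y)/(-x + 27y^2) = (18x^2 - y)/(x - 27y^2)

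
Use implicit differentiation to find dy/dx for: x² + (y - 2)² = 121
Differentiate both sides with respect to x, treating y as y(x). By the chain rule, any term containing y contributes a factor of y' = dy/dx when we differentiate it.

Move every term to one side and write the relation as F(x, y) = 0. Term by term,
  d/dx[x^2] = 2x
  d/dx[(y - 2)^2] = 2·y'(y - 2)
  d/dx[-121] = 0

The pieces without y' make up ∂F/∂x and the coefficient of y' is ∂F/∂y:
  ∂F/∂x = 2x,
  ∂F/∂y = 2y - 4.

Since d/dx[F] = ∂F/∂x + (∂F/∂y)·y' = 0, solve for y':
  (∂F/∂y)·y' = -∂F/∂x
  dy/dx = -(∂F/∂x)/(∂F/∂y) = -(2x)/(2y - 4) = -x/(y - 2)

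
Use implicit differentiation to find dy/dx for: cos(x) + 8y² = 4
Apply d/dx to both sides, remembering that y depends on x. Each occurrence of y therefore brings in a y' = dy/dx via the chain rule.

With F(x, y) equal to the left-hand side minus the right, differentiate F term by term:
  d/dx[8y^2] = 16y·y'
  d/dx[cos(x)] = -sin(x)
  d/dx[-4] = 0
Adding these up, d/dx[F] = 0 becomes
  (-sin(x)) + (16y)·y' = 0,
so isolating y',
  dy/dx = -(-sin(x))/(16y) = sin(x)/(16y)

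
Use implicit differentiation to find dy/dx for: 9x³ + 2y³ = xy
Differentiate the relation implicitly: treat y = y(x) and apply the chain rule, so every y-derivative picks up a y' = dy/dx factor.

With everything moved to the left-hand side, differentiate term by term:
  d/dx[9x^3] = 27x^2
  d/dx[-xy] = -x·y' - y
  d/dx[2y^3] = 6y^2·y'

Separating the contributions that come from x directly and those that come through y:
  without y':      27x^2 - y
  multiplying y':  -x + 6y^2

so (27x^2 - y) + (-x + 6y^2)·y' = 0, and therefore
  dy/dx = -(27x^2 - y)/(-x + 6y^2) = (27x^2 - y)/(x - 6y^2)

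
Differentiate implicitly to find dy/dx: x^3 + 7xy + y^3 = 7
Differentiate the relation implicitly: treat y = y(x) and apply the chain rule, so every y-derivative picks up a y' = dy/dx factor.

With everything moved to the left-hand side, differentiate term by term:
  d/dx[x^3] = 3x^2
  d/dx[7xy] = 7x·y' + 7y
  d/dx[y^3] = 3y^2·y'
  d/dx[-7] = 0

Separating the contributions that come from x directly and those that come through y:
  without y':      3x^2 + 7y
  multiplying y':  7x + 3y^2

so (3x^2 + 7y) + (7x + 3y^2)·y' = 0, and therefore
  dy/dx = -(3x^2 + 7y)/(7x + 3y^2) = (-3x^2 - 7y)/(7x + 3y^2)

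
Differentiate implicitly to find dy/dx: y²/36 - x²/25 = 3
Differentiate both sides with respect to x, treating y as y(x). By the chain rule, any term containing y contributes a factor of y' = dy/dx when we differentiate it.

Move every term to one side and write the relation as F(x, y) = 0. Term by term,
  d/dx[-x^2/25] = -2x/25
  d/dx[y^2/36] = y·y'/18
  d/dx[-3] = 0

The pieces without y' make up ∂F/∂x and the coefficient of y' is ∂F/∂y:
  ∂F/∂x = -2x/25,
  ∂F/∂y = y/18.

Since d/dx[F] = ∂F/∂x + (∂F/∂y)·y' = 0, solve for y':
  (∂F/∂y)·y' = -∂F/∂x
  dy/dx = -(∂F/∂x)/(∂F/∂y) = -(-2x/25)/(y/18) = 36x/(25y)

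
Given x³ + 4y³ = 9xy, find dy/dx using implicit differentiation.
Apply d/dx to both sides, remembering that y depends on x. Each occurrence of y therefore brings in a y' = dy/dx via the chain rule.

With F(x, y) equal to the left-hand side minus the right, differentiate F term by term:
  d/dx[x^3] = 3x^2
  d/dx[-9xy] = -9x·y' - 9y
  d/dx[4y^3] = 12y^2·y'
Adding these up, d/dx[F] = 0 becomes
  (3x^2 - 9y) + (-9x + 12y^2)·y' = 0,
so isolating y',
  dy/dx = -(3x^2 - 9y)/(-9x + 12y^2) = (x^2 - 3y)/(3x - 4y^2)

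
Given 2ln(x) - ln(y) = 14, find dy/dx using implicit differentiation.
Differentiate both sides with respect to x, treating y as y(x). By the chain rule, any term containing y contributes a factor of y' = dy/dx when we differentiate it.

Move every term to one side and write the relation as F(x, y) = 0. Term by term,
  d/dx[2ln(x)] = 2/x
  d/dx[-ln(y)] = -y'/y
  d/dx[-14] = 0

The pieces without y' make up ∂F/∂x and the coefficient of y' is ∂F/∂y:
  ∂F/∂x = 2/x,
  ∂F/∂y = -1/y.

Since d/dx[F] = ∂F/∂x + (∂F/∂y)·y' = 0, solve for y':
  (∂F/∂y)·y' = -∂F/∂x
  dy/dx = -(∂F/∂x)/(∂F/∂y) = -(2/x)/(-1/y) = 2y/x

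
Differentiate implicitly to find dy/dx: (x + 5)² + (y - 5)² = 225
Apply d/dx to both sides, remembering that y depends on x. Each occurrence of y therefore brings in a y' = dy/dx via the chain rule.

With F(x, y) equal to the left-hand side minus the right, differentiate F term by term:
  d/dx[(x + 5)^2] = 2x + 10
  d/dx[(y - 5)^2] = 2·y'(y - 5)
  d/dx[-225] = 0
Adding these up, d/dx[F] = 0 becomes
  (2x + 10) + (2y - 10)·y' = 0,
so isolating y',
  dy/dx = -(2x + 10)/(2y - 10) = (-x - 5)/(y - 5)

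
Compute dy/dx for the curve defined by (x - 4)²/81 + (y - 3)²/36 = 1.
Differentiate the relation implicitly: treat y = y(x) and apply the chain rule, so every y-derivative picks up a y' = dy/dx factor.

With everything moved to the left-hand side, differentiate term by term:
  d/dx[(x - 4)^2/81] = 2x/81 - 8/81
  d/dx[(y - 3)^2/36] = y'(y - 3)/18
  d/dx[-1] = 0

Separating the contributions that come from x directly and those that come through y:
  without y':      2x/81 - 8/81
  multiplying y':  y/18 - 1/6

so (2x/81 - 8/81) + (y/18 - 1/6)·y' = 0, and therefore
  dy/dx = -(2x/81 - 8/81)/(y/18 - 1/6)
        = -(2(x - 4)/81)/((y - 3)/18) = 4(4 - x)/(9(y - 3))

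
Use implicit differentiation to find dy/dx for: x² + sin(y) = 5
Differentiate both sides with respect to x, treating y as y(x). By the chain rule, any term containing y contributes a factor of y' = dy/dx when we differentiate it.

Move every term to one side and write the relation as F(x, y) = 0. Term by term,
  d/dx[x^2] = 2x
  d/dx[sin(y)] = y'·cos(y)
  d/dx[-5] = 0

The pieces without y' make up ∂F/∂x and the coefficient of y' is ∂F/∂y:
  ∂F/∂x = 2x,
  ∂F/∂y = cos(y).

Since d/dx[F] = ∂F/∂x + (∂F/∂y)·y' = 0, solve for y':
  (∂F/∂y)·y' = -∂F/∂x
  dy/dx = -(∂F/∂x)/(∂F/∂y) = -(2x)/(cos(y)) = -2x/cos(y)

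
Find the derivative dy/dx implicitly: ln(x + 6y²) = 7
Differentiate both sides with respect to x, treating y as y(x). By the chain rule, any term containing y contributes a factor of y' = dy/dx when we differentiate it.

Move every term to one side and write the relation as F(x, y) = 0. Term by term,
  d/dx[ln(x + 6y^2)] = (12y·y' + 1)/(x + 6y^2)
  d/dx[-7] = 0

The pieces without y' make up ∂F/∂x and the coefficient of y' is ∂F/∂y:
  ∂F/∂x = 1/(x + 6y^2),
  ∂F/∂y = 12y/(x + 6y^2).

Since d/dx[F] = ∂F/∂x + (∂F/∂y)·y' = 0, solve for y':
  (∂F/∂y)·y' = -∂F/∂x
  dy/dx = -(∂F/∂x)/(∂F/∂y) = -(1/(x + 6y^2))/(12y/(x + 6y^2)) = -1/(12y)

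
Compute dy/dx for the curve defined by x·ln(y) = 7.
Differentiate the relation implicitly: treat y = y(x) and apply the chain rule, so every y-derivative picks up a y' = dy/dx factor.

With everything moved to the left-hand side, differentiate term by term:
  d/dx[x·ln(y)] = x·y'/y + ln(y)
  d/dx[-7] = 0

Separating the contributions that come from x directly and those that come through y:
  without y':      ln(y)
  multiplying y':  x/y

so (ln(y)) + (x/y)·y' = 0, and therefore
  dy/dx = -(ln(y))/(x/y) = -y·ln(y)/x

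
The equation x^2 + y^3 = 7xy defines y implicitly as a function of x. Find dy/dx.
Differentiate both sides with respect to x, treating y as y(x). By the chain rule, any term containing y contributes a factor of y' = dy/dx when we differentiate it.

Move every term to one side and write the relation as F(x, y) = 0. Term by term,
  d/dx[x^2] = 2x
  d/dx[-7xy] = -7x·y' - 7y
  d/dx[y^3] = 3y^2·y'

The pieces without y' make up ∂F/∂x and the coefficient of y' is ∂F/∂y:
  ∂F/∂x = 2x - 7y,
  ∂F/∂y = -7x + 3y^2.

Since d/dx[F] = ∂F/∂x + (∂F/∂y)·y' = 0, solve for y':
  (∂F/∂y)·y' = -∂F/∂x
  dy/dx = -(∂F/∂x)/(∂F/∂y) = -(2x - 7y)/(-7x + 3y^2) = (2x - 7y)/(7x - 3y^2)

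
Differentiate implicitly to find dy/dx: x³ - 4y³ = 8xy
Take d/dx of both sides. Since y is implicitly a function of x, the chain rule attaches a y' = dy/dx factor whenever we differentiate through y.

Set F(x, y) = (left side) − (right side), so the curve is F = 0. Differentiating each term of F:
  d/dx[x^3] = 3x^2
  d/dx[-8xy] = -8x·y' - 8y
  d/dx[-4y^3] = -12y^2·y'

Collecting, the y'-free part is the partial derivative in x and the y' coefficient is the partial derivative in y:
  ∂F/∂x = 3x^2 - 8y
  ∂F/∂y = -8x - 12y^2

so d/dx[F(x, y(x))] = ∂F/∂x + (∂F/∂y)·y' = 0. Rearranging,
  dy/dx = -(∂F/∂x)/(∂F/∂y) = -(3x^2 - 8y)/(-8x - 12y^2) = (3x^2 - 8y)/(4(2x + 3y^2))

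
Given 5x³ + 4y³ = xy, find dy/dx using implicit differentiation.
Apply d/dx to both sides, remembering that y depends on x. Each occurrence of y therefore brings in a y' = dy/dx via the chain rule.

With F(x, y) equal to the left-hand side minus the right, differentiate F term by term:
  d/dx[5x^3] = 15x^2
  d/dx[-xy] = -x·y' - y
  d/dx[4y^3] = 12y^2·y'
Adding these up, d/dx[F] = 0 becomes
  (15x^2 - y) + (-x + 12y^2)·y' = 0,
so isolating y',
  dy/dx = -(15x^2 - y)/(-x + 12y^2) = (15x^2 - y)/(x - 12y^2)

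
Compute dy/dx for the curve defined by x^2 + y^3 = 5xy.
Differentiate the relation implicitly: treat y = y(x) and apply the chain rule, so every y-derivative picks up a y' = dy/dx factor.

With everything moved to the left-hand side, differentiate term by term:
  d/dx[x^2] = 2x
  d/dx[-5xy] = -5x·y' - 5y
  d/dx[y^3] = 3y^2·y'

Separating the contributions that come from x directly and those that come through y:
  without y':      2x - 5y
  multiplying y':  -5x + 3y^2

so (2x - 5y) + (-5x + 3y^2)·y' = 0, and therefore
  dy/dx = -(2x - 5y)/(-5x + 3y^2) = (2x - 5y)/(5x - 3y^2)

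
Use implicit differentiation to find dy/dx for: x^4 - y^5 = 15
Take d/dx of both sides. Since y is implicitly a function of x, the chain rule attaches a y' = dy/dx factor whenever we differentiate through y.

Set F(x, y) = (left side) − (right side), so the curve is F = 0. Differentiating each term of F:
  d/dx[x^4] = 4x^3
  d/dx[-y^5] = -5y^4·y'
  d/dx[-15] = 0

Collecting, the y'-free part is the partial derivative in x and the y' coefficient is the partial derivative in y:
  ∂F/∂x = 4x^3
  ∂F/∂y = -5y^4

so d/dx[F(x, y(x))] = ∂F/∂x + (∂F/∂y)·y' = 0. Rearranging,
  dy/dx = -(∂F/∂x)/(∂F/∂y) = -(4x^3)/(-5y^4) = 4x^3/(5y^4)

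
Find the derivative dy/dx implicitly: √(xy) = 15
Differentiate both sides with respect to x, treating y as y(x). By the chain rule, any term containing y contributes a factor of y' = dy/dx when we differentiate it.

Move every term to one side and write the relation as F(x, y) = 0. Term by term,
  d/dx[√(xy)] = √(xy)(x·y'/2 + y/2)/(xy)
  d/dx[-15] = 0

The pieces without y' make up ∂F/∂x and the coefficient of y' is ∂F/∂y:
  ∂F/∂x = √(xy)/(2x),
  ∂F/∂y = √(xy)/(2y).

Since d/dx[F] = ∂F/∂x + (∂F/∂y)·y' = 0, solve for y':
  (∂F/∂y)·y' = -∂F/∂x
  dy/dx = -(∂F/∂x)/(∂F/∂y) = -(√(xy)/(2x))/(√(xy)/(2y)) = -y/x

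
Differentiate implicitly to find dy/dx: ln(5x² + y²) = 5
Take d/dx of both sides. Since y is implicitly a function of x, the chain rule attaches a y' = dy/dx factor whenever we differentiate through y.

Set F(x, y) = (left side) − (right side), so the curve is F = 0. Differentiating each term of F:
  d/dx[ln(5x^2 + y^2)] = (10x + 2y·y')/(5x^2 + y^2)
  d/dx[-5] = 0

Collecting, the y'-free part is the partial derivative in x and the y' coefficient is the partial derivative in y:
  ∂F/∂x = 10x/(5x^2 + y^2)
  ∂F/∂y = 2y/(5x^2 + y^2)

so d/dx[F(x, y(x))] = ∂F/∂x + (∂F/∂y)·y' = 0. Rearranging,
  dy/dx = -(∂F/∂x)/(∂F/∂y) = -(10x/(5x^2 + y^2))/(2y/(5x^2 + y^2)) = -5x/y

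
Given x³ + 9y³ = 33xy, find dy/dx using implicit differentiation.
Differentiate the relation implicitly: treat y = y(x) and apply the chain rule, so every y-derivative picks up a y' = dy/dx factor.

With everything moved to the left-hand side, differentiate term by term:
  d/dx[x^3] = 3x^2
  d/dx[-33xy] = -33x·y' - 33y
  d/dx[9y^3] = 27y^2·y'

Separating the contributions that come from x directly and those that come through y:
  without y':      3x^2 - 33y
  multiplying y':  -33x + 27y^2

so (3x^2 - 33y) + (-33x + 27y^2)·y' = 0, and therefore
  dy/dx = -(3x^2 - 33y)/(-33x + 27y^2) = (x^2 - 11y)/(11x - 9y^2)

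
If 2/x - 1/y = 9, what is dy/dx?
Take d/dx of both sides. Since y is implicitly a function of x, the chain rule attaches a y' = dy/dx factor whenever we differentiate through y.

Set F(x, y) = (left side) − (right side), so the curve is F = 0. Differentiating each term of F:
  d/dx[-1/y] = y'/y^2
  d/dx[2/x] = -2/x^2
  d/dx[-9] = 0

Collecting, the y'-free part is the partial derivative in x and the y' coefficient is the partial derivative in y:
  ∂F/∂x = -2/x^2
  ∂F/∂y = y^(-2)

so d/dx[F(x, y(x))] = ∂F/∂x + (∂F/∂y)·y' = 0. Rearranging,
  dy/dx = -(∂F/∂x)/(∂F/∂y) = -(-2/x^2)/(y^(-2)) = 2y^2/x^2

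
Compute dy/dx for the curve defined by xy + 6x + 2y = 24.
Differentiate both sides with respect to x, treating y as y(x). By the chain rule, any term containing y contributes a factor of y' = dy/dx when we differentiate it.

Move every term to one side and write the relation as F(x, y) = 0. Term by term,
  d/dx[xy] = x·y' + y
  d/dx[6x] = 6
  d/dx[2y] = 2·y'
  d/dx[-24] = 0

The pieces without y' make up ∂F/∂x and the coefficient of y' is ∂F/∂y:
  ∂F/∂x = y + 6,
  ∂F/∂y = x + 2.

Since d/dx[F] = ∂F/∂x + (∂F/∂y)·y' = 0, solve for y':
  (∂F/∂y)·y' = -∂F/∂x
  dy/dx = -(∂F/∂x)/(∂F/∂y) = -(y + 6)/(x + 2) = (-y - 6)/(x + 2)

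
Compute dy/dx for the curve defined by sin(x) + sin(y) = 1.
Differentiate the relation implicitly: treat y = y(x) and apply the chain rule, so every y-derivative picks up a y' = dy/dx factor.

With everything moved to the left-hand side, differentiate term by term:
  d/dx[sin(x)] = cos(x)
  d/dx[sin(y)] = y'·cos(y)
  d/dx[-1] = 0

Separating the contributions that come from x directly and those that come through y:
  without y':      cos(x)
  multiplying y':  cos(y)

so (cos(x)) + (cos(y))·y' = 0, and therefore
  dy/dx = -(cos(x))/(cos(y)) = -cos(x)/cos(y)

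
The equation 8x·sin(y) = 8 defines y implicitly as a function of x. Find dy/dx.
Take d/dx of both sides. Since y is implicitly a function of x, the chain rule attaches a y' = dy/dx factor whenever we differentiate through y.

Set F(x, y) = (left side) − (right side), so the curve is F = 0. Differentiating each term of F:
  d/dx[8x·sin(y)] = 8x·y'·cos(y) + 8sin(y)
  d/dx[-8] = 0

Collecting, the y'-free part is the partial derivative in x and the y' coefficient is the partial derivative in y:
  ∂F/∂x = 8sin(y)
  ∂F/∂y = 8x·cos(y)

so d/dx[F(x, y(x))] = ∂F/∂x + (∂F/∂y)·y' = 0. Rearranging,
  dy/dx = -(∂F/∂x)/(∂F/∂y) = -(8sin(y))/(8x·cos(y)) = -tan(y)/x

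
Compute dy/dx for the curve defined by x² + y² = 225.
Take d/dx of both sides. Since y is implicitly a function of x, the chain rule attaches a y' = dy/dx factor whenever we differentiate through y.

Set F(x, y) = (left side) − (right side), so the curve is F = 0. Differentiating each term of F:
  d/dx[x^2] = 2x
  d/dx[y^2] = 2y·y'
  d/dx[-225] = 0

Collecting, the y'-free part is the partial derivative in x and the y' coefficient is the partial derivative in y:
  ∂F/∂x = 2x
  ∂F/∂y = 2y

so d/dx[F(x, y(x))] = ∂F/∂x + (∂F/∂y)·y' = 0. Rearranging,
  dy/dx = -(∂F/∂x)/(∂F/∂y) = -(2x)/(2y) = -x/y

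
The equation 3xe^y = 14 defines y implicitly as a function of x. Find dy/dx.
Take d/dx of both sides. Since y is implicitly a function of x, the chain rule attaches a y' = dy/dx factor whenever we differentiate through y.

Set F(x, y) = (left side) − (right side), so the curve is F = 0. Differentiating each term of F:
  d/dx[3x·e^(y)] = 3x·y'·e^(y) + 3e^(y)
  d/dx[-14] = 0

Collecting, the y'-free part is the partial derivative in x and the y' coefficient is the partial derivative in y:
  ∂F/∂x = 3e^(y)
  ∂F/∂y = 3x·e^(y)

so d/dx[F(x, y(x))] = ∂F/∂x + (∂F/∂y)·y' = 0. Rearranging,
  dy/dx = -(∂F/∂x)/(∂F/∂y) = -(3e^(y))/(3x·e^(y)) = -1/x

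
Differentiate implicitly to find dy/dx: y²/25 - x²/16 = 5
Differentiate both sides with respect to x, treating y as y(x). By the chain rule, any term containing y contributes a factor of y' = dy/dx when we differentiate it.

Move every term to one side and write the relation as F(x, y) = 0. Term by term,
  d/dx[-x^2/16] = -x/8
  d/dx[y^2/25] = 2y·y'/25
  d/dx[-5] = 0

The pieces without y' make up ∂F/∂x and the coefficient of y' is ∂F/∂y:
  ∂F/∂x = -x/8,
  ∂F/∂y = 2y/25.

Since d/dx[F] = ∂F/∂x + (∂F/∂y)·y' = 0, solve for y':
  (∂F/∂y)·y' = -∂F/∂x
  dy/dx = -(∂F/∂x)/(∂F/∂y) = -(-x/8)/(2y/25) = 25x/(16y)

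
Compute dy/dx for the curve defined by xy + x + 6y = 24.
Differentiate both sides with respect to x, treating y as y(x). By the chain rule, any term containing y contributes a factor of y' = dy/dx when we differentiate it.

Move every term to one side and write the relation as F(x, y) = 0. Term by term,
  d/dx[xy] = x·y' + y
  d/dx[x] = 1
  d/dx[6y] = 6·y'
  d/dx[-24] = 0

The pieces without y' make up ∂F/∂x and the coefficient of y' is ∂F/∂y:
  ∂F/∂x = y + 1,
  ∂F/∂y = x + 6.

Since d/dx[F] = ∂F/∂x + (∂F/∂y)·y' = 0, solve for y':
  (∂F/∂y)·y' = -∂F/∂x
  dy/dx = -(∂F/∂x)/(∂F/∂y) = -(y + 1)/(x + 6) = (-y - 1)/(x + 6)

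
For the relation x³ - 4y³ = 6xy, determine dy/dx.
Differentiate the relation implicitly: treat y = y(x) and apply the chain rule, so every y-derivative picks up a y' = dy/dx factor.

With everything moved to the left-hand side, differentiate term by term:
  d/dx[x^3] = 3x^2
  d/dx[-6xy] = -6x·y' - 6y
  d/dx[-4y^3] = -12y^2·y'

Separating the contributions that come from x directly and those that come through y:
  without y':      3x^2 - 6y
  multiplying y':  -6x - 12y^2

so (3x^2 - 6y) + (-6x - 12y^2)·y' = 0, and therefore
  dy/dx = -(3x^2 - 6y)/(-6x - 12y^2) = (x^2/2 - y)/(x + 2y^2)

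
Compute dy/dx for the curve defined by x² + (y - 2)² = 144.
Take d/dx of both sides. Since y is implicitly a function of x, the chain rule attaches a y' = dy/dx factor whenever we differentiate through y.

Set F(x, y) = (left side) − (right side), so the curve is F = 0. Differentiating each term of F:
  d/dx[x^2] = 2x
  d/dx[(y - 2)^2] = 2·y'(y - 2)
  d/dx[-144] = 0

Collecting, the y'-free part is the partial derivative in x and the y' coefficient is the partial derivative in y:
  ∂F/∂x = 2x
  ∂F/∂y = 2y - 4

so d/dx[F(x, y(x))] = ∂F/∂x + (∂F/∂y)·y' = 0. Rearranging,
  dy/dx = -(∂F/∂x)/(∂F/∂y) = -(2x)/(2y - 4) = -x/(y - 2)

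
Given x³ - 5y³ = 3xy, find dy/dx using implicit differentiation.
Take d/dx of both sides. Since y is implicitly a function of x, the chain rule attaches a y' = dy/dx factor whenever we differentiate through y.

Set F(x, y) = (left side) − (right side), so the curve is F = 0. Differentiating each term of F:
  d/dx[x^3] = 3x^2
  d/dx[-3xy] = -3x·y' - 3y
  d/dx[-5y^3] = -15y^2·y'

Collecting, the y'-free part is the partial derivative in x and the y' coefficient is the partial derivative in y:
  ∂F/∂x = 3x^2 - 3y
  ∂F/∂y = -3x - 15y^2

so d/dx[F(x, y(x))] = ∂F/∂x + (∂F/∂y)·y' = 0. Rearranging,
  dy/dx = -(∂F/∂x)/(∂F/∂y) = -(3x^2 - 3y)/(-3x - 15y^2) = (x^2 - y)/(x + 5y^2)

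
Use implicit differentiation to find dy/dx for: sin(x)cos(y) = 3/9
Apply d/dx to both sides, remembering that y depends on x. Each occurrence of y therefore brings in a y' = dy/dx via the chain rule.

With F(x, y) equal to the left-hand side minus the right, differentiate F term by term:
  d/dx[sin(x)·cos(y)] = -y'·sin(x)·sin(y) + cos(x)·cos(y)
  d/dx[-1/3] = 0
Adding these up, d/dx[F] = 0 becomes
  (cos(x)·cos(y)) + (-sin(x)·sin(y))·y' = 0,
so isolating y',
  dy/dx = -(cos(x)·cos(y))/(-sin(x)·sin(y)) = 1/(tan(x)·tan(y))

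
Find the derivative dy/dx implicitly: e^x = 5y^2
Take d/dx of both sides. Since y is implicitly a function of x, the chain rule attaches a y' = dy/dx factor whenever we differentiate through y.

Set F(x, y) = (left side) − (right side), so the curve is F = 0. Differentiating each term of F:
  d/dx[-5y^2] = -10y·y'
  d/dx[e^(x)] = e^(x)

Collecting, the y'-free part is the partial derivative in x and the y' coefficient is the partial derivative in y:
  ∂F/∂x = e^(x)
  ∂F/∂y = -10y

so d/dx[F(x, y(x))] = ∂F/∂x + (∂F/∂y)·y' = 0. Rearranging,
  dy/dx = -(∂F/∂x)/(∂F/∂y) = -(e^(x))/(-10y) = e^(x)/(10y)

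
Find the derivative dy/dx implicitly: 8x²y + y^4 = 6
Differentiate both sides with respect to x, treating y as y(x). By the chain rule, any term containing y contributes a factor of y' = dy/dx when we differentiate it.

Move every term to one side and write the relation as F(x, y) = 0. Term by term,
  d/dx[8x^2y] = 8x^2·y' + 16xy
  d/dx[y^4] = 4y^3·y'
  d/dx[-6] = 0

The pieces without y' make up ∂F/∂x and the coefficient of y' is ∂F/∂y:
  ∂F/∂x = 16xy,
  ∂F/∂y = 8x^2 + 4y^3.

Since d/dx[F] = ∂F/∂x + (∂F/∂y)·y' = 0, solve for y':
  (∂F/∂y)·y' = -∂F/∂x
  dy/dx = -(∂F/∂x)/(∂F/∂y) = -(16xy)/(8x^2 + 4y^3) = -4xy/(2x^2 + y^3)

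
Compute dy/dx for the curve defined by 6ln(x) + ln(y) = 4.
Apply d/dx to both sides, remembering that y depends on x. Each occurrence of y therefore brings in a y' = dy/dx via the chain rule.

With F(x, y) equal to the left-hand side minus the right, differentiate F term by term:
  d/dx[6ln(x)] = 6/x
  d/dx[ln(y)] = y'/y
  d/dx[-4] = 0
Adding these up, d/dx[F] = 0 becomes
  (6/x) + (1/y)·y' = 0,
so isolating y',
  dy/dx = -(6/x)/(1/y) = -6y/x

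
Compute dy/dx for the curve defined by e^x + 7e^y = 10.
Apply d/dx to both sides, remembering that y depends on x. Each occurrence of y therefore brings in a y' = dy/dx via the chain rule.

With F(x, y) equal to the left-hand side minus the right, differentiate F term by term:
  d/dx[e^(x)] = e^(x)
  d/dx[7e^(y)] = 7·y'·e^(y)
  d/dx[-10] = 0
Adding these up, d/dx[F] = 0 becomes
  (e^(x)) + (7e^(y))·y' = 0,
so isolating y',
  dy/dx = -(e^(x))/(7e^(y)) = -e^(x - y)/7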